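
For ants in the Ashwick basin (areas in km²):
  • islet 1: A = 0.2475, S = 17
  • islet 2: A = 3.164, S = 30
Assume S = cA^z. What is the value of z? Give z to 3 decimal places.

Taking logs: ln S = ln c + z ln A, so z = (ln S₂ − ln S₁)/(ln A₂ − ln A₁).
z = ln(30/17) / ln(3.164/0.2475) = ln(1.765) / ln(12.78) = 0.5680 / 2.5482 = 0.2229

0.223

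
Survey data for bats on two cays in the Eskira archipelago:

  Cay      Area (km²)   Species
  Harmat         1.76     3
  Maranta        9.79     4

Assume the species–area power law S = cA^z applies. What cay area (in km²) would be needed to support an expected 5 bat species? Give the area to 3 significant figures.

z = ln(4/3) / ln(9.79/1.76) = 0.2877 / 1.7160 = 0.1676
c = 3 / 1.76^0.1676 = 3 / 1.099 = 2.729
A = (5/2.729)^(1/0.1676) ⇒ ln A = ln(1.832)/0.1676 = 3.6124
A = e^3.6124 ≈ 37.06 km²

37.1 km²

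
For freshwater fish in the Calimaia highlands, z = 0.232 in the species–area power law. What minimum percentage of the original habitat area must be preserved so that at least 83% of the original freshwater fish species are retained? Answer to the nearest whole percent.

45%

Need (A_new/A_old)^0.232 = 0.83, so A_new/A_old = 0.83^(1/0.232) = 0.83^4.31
ln(A_new/A_old) = ln 0.83 / 0.232 = -0.1863 / 0.232 = -0.8031
A_new/A_old = e^-0.8031 ≈ 0.4479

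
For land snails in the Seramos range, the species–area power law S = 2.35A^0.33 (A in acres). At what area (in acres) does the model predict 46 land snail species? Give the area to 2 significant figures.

46 = 2.35 × A^0.33  ⇒  A^0.33 = 46/2.35 = 19.57
ln A = ln(19.57) / 0.33 = 2.9742 / 0.33 = 9.0128
A = e^9.0128 ≈ 8208 acres

8200 acres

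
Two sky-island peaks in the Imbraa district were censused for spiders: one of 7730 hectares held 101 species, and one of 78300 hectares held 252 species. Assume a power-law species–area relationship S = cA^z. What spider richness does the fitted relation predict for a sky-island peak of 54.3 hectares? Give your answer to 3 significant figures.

z = ln(252/101) / ln(78300/7730) = 0.9143 / 2.3154 = 0.3949
c = 101 / 7730^0.3949 = 101 / 34.3 = 2.944
S₃ = 2.944 × 54.3^0.3949 = 2.944 × 4.842 ≈ 14.26

14.3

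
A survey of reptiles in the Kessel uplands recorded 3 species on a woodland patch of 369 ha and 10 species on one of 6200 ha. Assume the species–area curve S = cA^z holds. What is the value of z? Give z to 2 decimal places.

0.43

Taking logs: ln S = ln c + z ln A, so z = (ln S₂ − ln S₁)/(ln A₂ − ln A₁).
z = ln(10/3) / ln(6200/369) = ln(3.333) / ln(16.8) = 1.2040 / 2.8215 = 0.4267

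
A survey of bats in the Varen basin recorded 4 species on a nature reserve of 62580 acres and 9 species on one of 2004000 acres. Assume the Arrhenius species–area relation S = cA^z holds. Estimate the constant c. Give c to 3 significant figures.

0.302

z = ln(S₂/S₁) / ln(A₂/A₁) = ln(9/4) / ln(2004000/62580) = 0.8109 / 3.4665 = 0.2339
c = S₁ / A₁^z = 4 / 62580^0.2339 = 4 / 13.25 = 0.302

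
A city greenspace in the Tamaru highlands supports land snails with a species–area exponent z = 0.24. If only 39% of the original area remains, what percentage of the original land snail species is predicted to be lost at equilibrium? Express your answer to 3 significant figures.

S_new/S_old = (A_new/A_old)^z = 0.39^0.24
= exp(0.24 × ln 0.39) = exp(0.24 × -0.9416) = exp(-0.2260) ≈ 0.7977
Fraction lost = 1 − 0.7977 = 0.2023

20.2%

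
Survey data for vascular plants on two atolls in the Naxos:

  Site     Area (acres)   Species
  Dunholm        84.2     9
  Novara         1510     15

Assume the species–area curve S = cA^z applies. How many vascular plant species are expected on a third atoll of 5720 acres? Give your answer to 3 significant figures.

19.0

z = ln(15/9) / ln(1510/84.2) = 0.5108 / 2.8867 = 0.1770
c = 9 / 84.2^0.1770 = 9 / 2.191 = 4.107
S₃ = 4.107 × 5720^0.1770 = 4.107 × 4.623 ≈ 18.99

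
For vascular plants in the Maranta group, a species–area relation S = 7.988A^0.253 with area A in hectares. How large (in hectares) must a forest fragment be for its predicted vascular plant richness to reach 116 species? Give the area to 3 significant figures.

39200 hectares

116 = 7.988 × A^0.253  ⇒  A^0.253 = 116/7.988 = 14.52
ln A = ln(14.52) / 0.253 = 2.6756 / 0.253 = 10.5757
A = e^10.5757 ≈ 39171 hectares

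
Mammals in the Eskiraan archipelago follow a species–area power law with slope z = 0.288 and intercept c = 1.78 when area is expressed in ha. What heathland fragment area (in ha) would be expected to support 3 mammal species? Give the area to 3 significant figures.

6.13 ha

3 = 1.78 × A^0.288  ⇒  A^0.288 = 3/1.78 = 1.685
ln A = ln(1.685) / 0.288 = 0.5220 / 0.288 = 1.8125
A = e^1.8125 ≈ 6.126 ha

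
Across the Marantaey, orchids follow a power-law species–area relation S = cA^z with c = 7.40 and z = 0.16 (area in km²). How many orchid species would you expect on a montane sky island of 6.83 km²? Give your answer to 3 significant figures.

10.1

S = 7.4 × 6.83^0.16
ln S = ln 7.4 + 0.16 × ln 6.83 = 2.0015 + 0.16 × 1.9213 = 2.3089
S = e^2.3089 ≈ 10.06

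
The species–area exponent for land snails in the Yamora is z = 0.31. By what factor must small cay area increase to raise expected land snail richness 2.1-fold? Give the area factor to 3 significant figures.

(A₂/A₁)^0.31 = 2.1, so A₂/A₁ = 2.1^(1/0.31) = 2.1^3.226
ln(A₂/A₁) = ln 2.1 / 0.31 = 0.7419 / 0.31 = 2.3933
A₂/A₁ = e^2.3933 ≈ 10.95

11.0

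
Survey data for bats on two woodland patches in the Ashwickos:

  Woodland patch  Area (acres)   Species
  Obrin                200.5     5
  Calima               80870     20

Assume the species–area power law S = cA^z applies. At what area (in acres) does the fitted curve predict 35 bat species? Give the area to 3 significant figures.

z = ln(20/5) / ln(80870/200.5) = 1.3863 / 5.9998 = 0.2311
c = 5 / 200.5^0.2311 = 5 / 3.403 = 1.469
A = (35/1.469)^(1/0.2311) ⇒ ln A = ln(23.82)/0.2311 = 13.7226
A = e^13.7226 ≈ 911253 acres

911000 acres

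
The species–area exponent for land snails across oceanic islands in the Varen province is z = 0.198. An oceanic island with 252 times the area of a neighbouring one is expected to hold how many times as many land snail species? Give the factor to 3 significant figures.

S₂/S₁ = (A₂/A₁)^z = 252^0.198
ln(S₂/S₁) = 0.198 × ln 252 = 0.198 × 5.5294 = 1.0948
S₂/S₁ = e^1.0948 ≈ 2.989

2.99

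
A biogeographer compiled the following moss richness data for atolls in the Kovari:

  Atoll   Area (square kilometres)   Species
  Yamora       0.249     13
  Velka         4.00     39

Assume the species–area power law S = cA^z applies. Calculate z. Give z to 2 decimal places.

Taking logs: ln S = ln c + z ln A, so z = (ln S₂ − ln S₁)/(ln A₂ − ln A₁).
z = ln(39/13) / ln(4/0.249) = ln(3) / ln(16.06) = 1.0986 / 2.7766 = 0.3957

0.40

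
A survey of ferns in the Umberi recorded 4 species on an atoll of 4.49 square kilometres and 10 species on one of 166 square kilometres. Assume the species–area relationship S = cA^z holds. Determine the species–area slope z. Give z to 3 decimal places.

Taking logs: ln S = ln c + z ln A, so z = (ln S₂ − ln S₁)/(ln A₂ − ln A₁).
z = ln(10/4) / ln(166/4.49) = ln(2.5) / ln(36.97) = 0.9163 / 3.6101 = 0.2538

0.254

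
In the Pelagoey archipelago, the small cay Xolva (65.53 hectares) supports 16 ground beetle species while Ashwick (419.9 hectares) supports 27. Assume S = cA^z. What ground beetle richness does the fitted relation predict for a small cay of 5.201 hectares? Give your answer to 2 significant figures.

7.8

z = ln(27/16) / ln(419.9/65.53) = 0.5232 / 1.8575 = 0.2817
c = 16 / 65.53^0.2817 = 16 / 3.248 = 4.925
S₃ = 4.925 × 5.201^0.2817 = 4.925 × 1.591 ≈ 7.837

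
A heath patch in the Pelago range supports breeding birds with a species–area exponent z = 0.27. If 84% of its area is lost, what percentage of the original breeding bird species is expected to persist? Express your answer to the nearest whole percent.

61%

S_new/S_old = (A_new/A_old)^z = 0.16^0.27
= exp(0.27 × ln 0.16) = exp(0.27 × -1.8326) = exp(-0.4948) ≈ 0.6097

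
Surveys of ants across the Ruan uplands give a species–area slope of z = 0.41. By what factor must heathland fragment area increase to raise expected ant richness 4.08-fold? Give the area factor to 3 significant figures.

(A₂/A₁)^0.41 = 4.08, so A₂/A₁ = 4.08^(1/0.41) = 4.08^2.439
ln(A₂/A₁) = ln 4.08 / 0.41 = 1.4061 / 0.41 = 3.4295
A₂/A₁ = e^3.4295 ≈ 30.86

30.9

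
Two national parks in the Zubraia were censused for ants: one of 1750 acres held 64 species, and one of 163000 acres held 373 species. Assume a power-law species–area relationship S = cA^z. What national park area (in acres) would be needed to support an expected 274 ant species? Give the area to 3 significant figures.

z = ln(373/64) / ln(163000/1750) = 1.7627 / 4.5341 = 0.3888
c = 64 / 1750^0.3888 = 64 / 18.23 = 3.511
A = (274/3.511)^(1/0.3888) ⇒ ln A = ln(78.04)/0.3888 = 11.2081
A = e^11.2081 ≈ 73724 acres

73700 acres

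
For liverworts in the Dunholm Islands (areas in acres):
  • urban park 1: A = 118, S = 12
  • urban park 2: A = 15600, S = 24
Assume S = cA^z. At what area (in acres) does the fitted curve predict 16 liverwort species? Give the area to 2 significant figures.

900 acres

z = ln(24/12) / ln(15600/118) = 0.6931 / 4.8843 = 0.1419
c = 12 / 118^0.1419 = 12 / 1.968 = 6.098
A = (16/6.098)^(1/0.1419) ⇒ ln A = ln(2.624)/0.1419 = 6.7979
A = e^6.7979 ≈ 895.9 acres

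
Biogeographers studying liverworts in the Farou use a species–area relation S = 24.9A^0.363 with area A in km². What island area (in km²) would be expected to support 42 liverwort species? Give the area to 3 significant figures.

42 = 24.9 × A^0.363  ⇒  A^0.363 = 42/24.9 = 1.687
ln A = ln(1.687) / 0.363 = 0.5228 / 0.363 = 1.4402
A = e^1.4402 ≈ 4.222 km²

4.22 km²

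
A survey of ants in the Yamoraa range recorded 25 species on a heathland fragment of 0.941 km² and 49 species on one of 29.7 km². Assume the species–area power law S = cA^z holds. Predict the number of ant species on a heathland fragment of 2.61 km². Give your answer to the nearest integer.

31

z = ln(49/25) / ln(29.7/0.941) = 0.6729 / 3.4520 = 0.1949
c = 25 / 0.941^0.1949 = 25 / 0.9882 = 25.3
S₃ = 25.3 × 2.61^0.1949 = 25.3 × 1.206 ≈ 30.5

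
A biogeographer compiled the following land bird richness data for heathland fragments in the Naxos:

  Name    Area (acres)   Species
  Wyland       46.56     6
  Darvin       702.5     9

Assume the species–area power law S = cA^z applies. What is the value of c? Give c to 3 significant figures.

3.38

z = ln(S₂/S₁) / ln(A₂/A₁) = ln(9/6) / ln(702.5/46.56) = 0.4055 / 2.7139 = 0.1494
c = S₁ / A₁^z = 6 / 46.56^0.1494 = 6 / 1.775 = 3.38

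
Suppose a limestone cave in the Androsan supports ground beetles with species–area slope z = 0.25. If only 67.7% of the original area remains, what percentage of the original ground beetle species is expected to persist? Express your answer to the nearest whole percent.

91%

S_new/S_old = (A_new/A_old)^z = 0.677^0.25
= exp(0.25 × ln 0.677) = exp(0.25 × -0.3901) = exp(-0.0975) ≈ 0.9071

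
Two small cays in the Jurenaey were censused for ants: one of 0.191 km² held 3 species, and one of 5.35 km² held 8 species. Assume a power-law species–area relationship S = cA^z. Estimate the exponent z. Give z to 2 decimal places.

0.29

Taking logs: ln S = ln c + z ln A, so z = (ln S₂ − ln S₁)/(ln A₂ − ln A₁).
z = ln(8/3) / ln(5.35/0.191) = ln(2.667) / ln(28.01) = 0.9808 / 3.3326 = 0.2943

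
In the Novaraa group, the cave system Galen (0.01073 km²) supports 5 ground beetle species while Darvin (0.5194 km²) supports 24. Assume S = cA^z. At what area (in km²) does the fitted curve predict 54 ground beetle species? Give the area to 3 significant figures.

z = ln(24/5) / ln(0.5194/0.01073) = 1.5686 / 3.8796 = 0.4043
c = 5 / 0.01073^0.4043 = 5 / 0.1599 = 31.28
A = (54/31.28)^(1/0.4043) ⇒ ln A = ln(1.726)/0.4043 = 1.3506
A = e^1.3506 ≈ 3.86 km²

3.86 km²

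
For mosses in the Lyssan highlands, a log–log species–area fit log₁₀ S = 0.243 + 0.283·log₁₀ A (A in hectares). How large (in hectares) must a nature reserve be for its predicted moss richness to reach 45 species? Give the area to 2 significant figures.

45 = 1.75 × A^0.283  ⇒  A^0.283 = 45/1.75 = 25.72
ln A = ln(25.72) / 0.283 = 3.2471 / 0.283 = 11.4740
A = e^11.4740 ≈ 96180 hectares

96000 hectares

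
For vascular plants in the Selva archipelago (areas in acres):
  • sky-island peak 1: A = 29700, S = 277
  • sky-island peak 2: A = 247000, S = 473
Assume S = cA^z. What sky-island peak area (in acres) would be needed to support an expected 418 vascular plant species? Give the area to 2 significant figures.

150000 acres

z = ln(473/277) / ln(247000/29700) = 0.5351 / 2.1182 = 0.2526
c = 277 / 29700^0.2526 = 277 / 13.48 = 20.54
A = (418/20.54)^(1/0.2526) ⇒ ln A = ln(20.35)/0.2526 = 11.9278
A = e^11.9278 ≈ 151416 acres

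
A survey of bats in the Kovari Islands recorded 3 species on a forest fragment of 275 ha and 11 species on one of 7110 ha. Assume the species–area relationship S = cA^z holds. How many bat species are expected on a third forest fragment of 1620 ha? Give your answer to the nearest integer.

6

z = ln(11/3) / ln(7110/275) = 1.2993 / 3.2525 = 0.3995
c = 3 / 275^0.3995 = 3 / 9.429 = 0.3182
S₃ = 0.3182 × 1620^0.3995 = 0.3182 × 19.15 ≈ 6.092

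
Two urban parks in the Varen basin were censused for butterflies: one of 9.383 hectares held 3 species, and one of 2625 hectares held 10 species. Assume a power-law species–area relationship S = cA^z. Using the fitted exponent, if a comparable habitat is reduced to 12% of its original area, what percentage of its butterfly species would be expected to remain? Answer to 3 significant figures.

63.6%

z = ln(10/3) / ln(2625/9.383) = 1.2040 / 5.6339 = 0.2137
S_new/S_old = (A_new/A_old)^z = 0.12^0.2137 = exp(0.2137 × -2.1203) = 0.6357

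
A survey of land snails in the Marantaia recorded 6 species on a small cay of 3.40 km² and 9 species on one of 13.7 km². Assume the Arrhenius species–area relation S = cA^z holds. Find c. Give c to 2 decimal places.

4.20

z = ln(S₂/S₁) / ln(A₂/A₁) = ln(9/6) / ln(13.7/3.4) = 0.4055 / 1.3936 = 0.2909
c = S₁ / A₁^z = 6 / 3.4^0.2909 = 6 / 1.428 = 4.203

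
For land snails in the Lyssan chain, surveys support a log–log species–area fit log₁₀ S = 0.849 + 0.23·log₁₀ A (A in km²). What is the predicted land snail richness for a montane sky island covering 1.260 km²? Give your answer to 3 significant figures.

7.45

S = 7.063 × 1.26^0.23 = 7.063 × 1.055 ≈ 7.449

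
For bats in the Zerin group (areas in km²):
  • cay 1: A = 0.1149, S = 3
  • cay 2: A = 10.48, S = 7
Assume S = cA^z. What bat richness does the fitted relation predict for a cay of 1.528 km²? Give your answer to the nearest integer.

z = ln(7/3) / ln(10.48/0.1149) = 0.8473 / 4.5132 = 0.1877
c = 3 / 0.1149^0.1877 = 3 / 0.6662 = 4.503
S₃ = 4.503 × 1.528^0.1877 = 4.503 × 1.083 ≈ 4.876

5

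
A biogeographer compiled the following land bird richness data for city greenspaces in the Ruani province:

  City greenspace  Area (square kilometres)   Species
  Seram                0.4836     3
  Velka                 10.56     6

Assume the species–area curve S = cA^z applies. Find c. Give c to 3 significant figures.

3.53

z = ln(S₂/S₁) / ln(A₂/A₁) = ln(6/3) / ln(10.56/0.4836) = 0.6931 / 3.0836 = 0.2248
c = S₁ / A₁^z = 3 / 0.4836^0.2248 = 3 / 0.8493 = 3.532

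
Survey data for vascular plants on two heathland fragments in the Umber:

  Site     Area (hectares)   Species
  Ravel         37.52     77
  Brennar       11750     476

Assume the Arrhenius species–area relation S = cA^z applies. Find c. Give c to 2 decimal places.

z = ln(S₂/S₁) / ln(A₂/A₁) = ln(476/77) / ln(11750/37.52) = 1.8216 / 5.7467 = 0.3170
c = S₁ / A₁^z = 77 / 37.52^0.3170 = 77 / 3.155 = 24.4

24.40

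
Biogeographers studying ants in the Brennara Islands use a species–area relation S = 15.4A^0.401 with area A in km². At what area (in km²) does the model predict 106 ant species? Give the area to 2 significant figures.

120 km²

106 = 15.4 × A^0.401  ⇒  A^0.401 = 106/15.4 = 6.883
ln A = ln(6.883) / 0.401 = 1.9291 / 0.401 = 4.8107
A = e^4.8107 ≈ 122.8 km²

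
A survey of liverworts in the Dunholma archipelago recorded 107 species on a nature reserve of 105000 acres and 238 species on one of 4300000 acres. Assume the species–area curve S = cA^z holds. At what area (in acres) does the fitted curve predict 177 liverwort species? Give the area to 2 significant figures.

z = ln(238/107) / ln(4300000/105000) = 0.7994 / 3.7124 = 0.2153
c = 107 / 105000^0.2153 = 107 / 12.06 = 8.874
A = (177/8.874)^(1/0.2153) ⇒ ln A = ln(19.95)/0.2153 = 13.8990
A = e^13.8990 ≈ 1087088 acres

1100000 acres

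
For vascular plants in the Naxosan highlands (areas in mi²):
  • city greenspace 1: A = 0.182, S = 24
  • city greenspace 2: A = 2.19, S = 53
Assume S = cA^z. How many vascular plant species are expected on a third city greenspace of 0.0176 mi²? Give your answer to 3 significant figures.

z = ln(53/24) / ln(2.19/0.182) = 0.7922 / 2.4877 = 0.3185
c = 24 / 0.182^0.3185 = 24 / 0.5812 = 41.29
S₃ = 41.29 × 0.0176^0.3185 = 41.29 × 0.2762 ≈ 11.41

11.4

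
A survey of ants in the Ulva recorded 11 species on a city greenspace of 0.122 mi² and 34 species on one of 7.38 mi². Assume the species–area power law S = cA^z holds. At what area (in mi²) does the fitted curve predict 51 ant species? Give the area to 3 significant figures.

z = ln(34/11) / ln(7.38/0.122) = 1.1285 / 4.1025 = 0.2751
c = 11 / 0.122^0.2751 = 11 / 0.5606 = 19.62
A = (51/19.62)^(1/0.2751) ⇒ ln A = ln(2.599)/0.2751 = 3.4728
A = e^3.4728 ≈ 32.23 mi²

32.2 mi²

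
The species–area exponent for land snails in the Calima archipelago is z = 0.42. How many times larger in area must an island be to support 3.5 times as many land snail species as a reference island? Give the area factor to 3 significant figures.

(A₂/A₁)^0.42 = 3.5, so A₂/A₁ = 3.5^(1/0.42) = 3.5^2.381
ln(A₂/A₁) = ln 3.5 / 0.42 = 1.2528 / 0.42 = 2.9828
A₂/A₁ = e^2.9828 ≈ 19.74

19.7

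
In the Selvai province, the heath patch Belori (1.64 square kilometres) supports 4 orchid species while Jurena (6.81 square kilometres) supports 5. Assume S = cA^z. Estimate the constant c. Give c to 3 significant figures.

3.70

z = ln(S₂/S₁) / ln(A₂/A₁) = ln(5/4) / ln(6.81/1.64) = 0.2231 / 1.4237 = 0.1567
c = S₁ / A₁^z = 4 / 1.64^0.1567 = 4 / 1.081 = 3.702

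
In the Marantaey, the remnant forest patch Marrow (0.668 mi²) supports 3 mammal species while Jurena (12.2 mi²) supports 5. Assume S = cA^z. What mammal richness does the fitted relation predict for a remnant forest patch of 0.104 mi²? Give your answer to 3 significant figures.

z = ln(5/3) / ln(12.2/0.668) = 0.5108 / 2.9049 = 0.1758
c = 3 / 0.668^0.1758 = 3 / 0.9315 = 3.221
S₃ = 3.221 × 0.104^0.1758 = 3.221 × 0.6717 ≈ 2.163

2.16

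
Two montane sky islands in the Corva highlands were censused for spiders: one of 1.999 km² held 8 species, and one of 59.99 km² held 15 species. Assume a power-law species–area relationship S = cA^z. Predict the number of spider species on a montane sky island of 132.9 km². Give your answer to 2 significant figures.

z = ln(15/8) / ln(59.99/1.999) = 0.6286 / 3.4015 = 0.1848
c = 8 / 1.999^0.1848 = 8 / 1.137 = 7.039
S₃ = 7.039 × 132.9^0.1848 = 7.039 × 2.468 ≈ 17.38

17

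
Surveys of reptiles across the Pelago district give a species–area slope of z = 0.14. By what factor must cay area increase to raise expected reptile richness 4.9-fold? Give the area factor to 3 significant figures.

(A₂/A₁)^0.14 = 4.9, so A₂/A₁ = 4.9^(1/0.14) = 4.9^7.143
ln(A₂/A₁) = ln 4.9 / 0.14 = 1.5892 / 0.14 = 11.3517
A₂/A₁ = e^11.3517 ≈ 85108

85100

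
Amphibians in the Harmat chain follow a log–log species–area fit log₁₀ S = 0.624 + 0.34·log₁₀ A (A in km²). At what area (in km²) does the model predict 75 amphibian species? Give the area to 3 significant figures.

4780 km²

75 = 4.207 × A^0.34  ⇒  A^0.34 = 75/4.207 = 17.83
ln A = ln(17.83) / 0.34 = 2.8807 / 0.34 = 8.4726
A = e^8.4726 ≈ 4782 km²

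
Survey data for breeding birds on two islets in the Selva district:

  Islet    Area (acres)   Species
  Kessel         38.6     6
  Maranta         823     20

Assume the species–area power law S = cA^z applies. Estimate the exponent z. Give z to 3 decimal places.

Taking logs: ln S = ln c + z ln A, so z = (ln S₂ − ln S₁)/(ln A₂ − ln A₁).
z = ln(20/6) / ln(823/38.6) = ln(3.333) / ln(21.32) = 1.2040 / 3.0597 = 0.3935

0.393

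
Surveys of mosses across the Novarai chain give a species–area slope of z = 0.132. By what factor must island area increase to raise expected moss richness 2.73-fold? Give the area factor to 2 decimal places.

(A₂/A₁)^0.132 = 2.73, so A₂/A₁ = 2.73^(1/0.132) = 2.73^7.576
ln(A₂/A₁) = ln 2.73 / 0.132 = 1.0043 / 0.132 = 7.6083
A₂/A₁ = e^7.6083 ≈ 2015

2014.94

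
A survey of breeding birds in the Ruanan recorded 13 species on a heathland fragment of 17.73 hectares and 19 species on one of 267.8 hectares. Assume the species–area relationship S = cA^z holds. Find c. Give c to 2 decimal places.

8.70

z = ln(S₂/S₁) / ln(A₂/A₁) = ln(19/13) / ln(267.8/17.73) = 0.3795 / 2.7150 = 0.1398
c = S₁ / A₁^z = 13 / 17.73^0.1398 = 13 / 1.495 = 8.698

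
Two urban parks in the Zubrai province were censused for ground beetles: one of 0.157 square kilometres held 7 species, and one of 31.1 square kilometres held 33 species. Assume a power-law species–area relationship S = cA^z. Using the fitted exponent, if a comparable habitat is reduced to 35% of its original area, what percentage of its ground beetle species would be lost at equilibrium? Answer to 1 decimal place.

26.5%

z = ln(33/7) / ln(31.1/0.157) = 1.5506 / 5.2887 = 0.2932
S_new/S_old = (A_new/A_old)^z = 0.35^0.2932 = exp(0.2932 × -1.0498) = 0.7351
Fraction lost = 1 − 0.7351 = 0.2649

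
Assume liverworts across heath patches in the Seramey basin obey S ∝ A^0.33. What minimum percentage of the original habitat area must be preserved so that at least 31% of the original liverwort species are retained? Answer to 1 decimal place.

Need (A_new/A_old)^0.33 = 0.31, so A_new/A_old = 0.31^(1/0.33) = 0.31^3.03
ln(A_new/A_old) = ln 0.31 / 0.33 = -1.1712 / 0.33 = -3.5490
A_new/A_old = e^-3.5490 ≈ 0.02875

2.9%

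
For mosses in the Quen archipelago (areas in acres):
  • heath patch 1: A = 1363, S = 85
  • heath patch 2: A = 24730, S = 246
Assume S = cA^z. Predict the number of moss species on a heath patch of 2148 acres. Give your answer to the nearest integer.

100

z = ln(246/85) / ln(24730/1363) = 1.0627 / 2.8983 = 0.3667
c = 85 / 1363^0.3667 = 85 / 14.1 = 6.028
S₃ = 6.028 × 2148^0.3667 = 6.028 × 16.66 ≈ 100.4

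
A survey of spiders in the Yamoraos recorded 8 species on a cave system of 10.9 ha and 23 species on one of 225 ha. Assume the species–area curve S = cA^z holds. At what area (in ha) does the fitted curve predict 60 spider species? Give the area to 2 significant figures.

z = ln(23/8) / ln(225/10.9) = 1.0561 / 3.0273 = 0.3488
c = 8 / 10.9^0.3488 = 8 / 2.301 = 3.477
A = (60/3.477)^(1/0.3488) ⇒ ln A = ln(17.26)/0.3488 = 8.1648
A = e^8.1648 ≈ 3515 ha

3500 ha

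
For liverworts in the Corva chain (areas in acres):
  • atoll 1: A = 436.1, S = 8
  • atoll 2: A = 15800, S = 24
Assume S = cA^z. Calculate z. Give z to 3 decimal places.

Taking logs: ln S = ln c + z ln A, so z = (ln S₂ − ln S₁)/(ln A₂ − ln A₁).
z = ln(24/8) / ln(15800/436.1) = ln(3) / ln(36.23) = 1.0986 / 3.5899 = 0.3060

0.306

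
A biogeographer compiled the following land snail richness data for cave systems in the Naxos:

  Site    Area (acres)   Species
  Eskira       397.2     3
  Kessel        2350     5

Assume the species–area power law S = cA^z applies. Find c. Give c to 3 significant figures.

0.537

z = ln(S₂/S₁) / ln(A₂/A₁) = ln(5/3) / ln(2350/397.2) = 0.5108 / 1.7777 = 0.2873
c = S₁ / A₁^z = 3 / 397.2^0.2873 = 3 / 5.582 = 0.5374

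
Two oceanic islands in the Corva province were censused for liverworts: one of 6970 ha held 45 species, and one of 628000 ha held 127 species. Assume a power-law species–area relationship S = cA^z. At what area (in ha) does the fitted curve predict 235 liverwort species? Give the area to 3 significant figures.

9070000 ha

z = ln(127/45) / ln(628000/6970) = 1.0375 / 4.5009 = 0.2305
c = 45 / 6970^0.2305 = 45 / 7.69 = 5.852
A = (235/5.852)^(1/0.2305) ⇒ ln A = ln(40.16)/0.2305 = 16.0200
A = e^16.0200 ≈ 9065430 ha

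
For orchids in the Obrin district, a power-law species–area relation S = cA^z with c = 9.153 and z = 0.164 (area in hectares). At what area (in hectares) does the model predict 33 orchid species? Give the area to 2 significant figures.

33 = 9.153 × A^0.164  ⇒  A^0.164 = 33/9.153 = 3.605
ln A = ln(3.605) / 0.164 = 1.2824 / 0.164 = 7.8197
A = e^7.8197 ≈ 2489 hectares

2500 hectares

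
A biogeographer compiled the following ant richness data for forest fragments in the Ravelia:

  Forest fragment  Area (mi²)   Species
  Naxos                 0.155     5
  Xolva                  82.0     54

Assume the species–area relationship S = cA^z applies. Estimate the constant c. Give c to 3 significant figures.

z = ln(S₂/S₁) / ln(A₂/A₁) = ln(54/5) / ln(82/0.155) = 2.3795 / 6.2710 = 0.3794
c = S₁ / A₁^z = 5 / 0.155^0.3794 = 5 / 0.4929 = 10.14

10.1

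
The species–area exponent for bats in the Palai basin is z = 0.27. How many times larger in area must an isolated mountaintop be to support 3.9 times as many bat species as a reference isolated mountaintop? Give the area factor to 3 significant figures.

(A₂/A₁)^0.27 = 3.9, so A₂/A₁ = 3.9^(1/0.27) = 3.9^3.704
ln(A₂/A₁) = ln 3.9 / 0.27 = 1.3610 / 0.27 = 5.0407
A₂/A₁ = e^5.0407 ≈ 154.6

155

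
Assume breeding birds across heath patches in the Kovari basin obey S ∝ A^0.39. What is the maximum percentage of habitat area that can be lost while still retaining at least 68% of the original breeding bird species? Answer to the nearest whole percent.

Need (A_new/A_old)^0.39 = 0.68, so A_new/A_old = 0.68^(1/0.39) = 0.68^2.564
ln(A_new/A_old) = ln 0.68 / 0.39 = -0.3857 / 0.39 = -0.9889
A_new/A_old = e^-0.9889 ≈ 0.372
Fraction that can be lost = 1 − 0.372 = 0.628

63%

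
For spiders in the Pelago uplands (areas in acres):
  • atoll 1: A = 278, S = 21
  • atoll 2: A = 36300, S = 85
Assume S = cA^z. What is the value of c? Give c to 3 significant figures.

z = ln(S₂/S₁) / ln(A₂/A₁) = ln(85/21) / ln(36300/278) = 1.3981 / 4.8720 = 0.2870
c = S₁ / A₁^z = 21 / 278^0.2870 = 21 / 5.028 = 4.177

4.18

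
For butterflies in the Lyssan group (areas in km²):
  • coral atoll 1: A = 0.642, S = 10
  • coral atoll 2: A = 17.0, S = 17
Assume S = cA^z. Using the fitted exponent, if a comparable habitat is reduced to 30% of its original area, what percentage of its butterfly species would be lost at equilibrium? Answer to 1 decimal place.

z = ln(17/10) / ln(17/0.642) = 0.5306 / 3.2764 = 0.1620
S_new/S_old = (A_new/A_old)^z = 0.3^0.1620 = exp(0.1620 × -1.2040) = 0.8228
Fraction lost = 1 − 0.8228 = 0.1772

17.7%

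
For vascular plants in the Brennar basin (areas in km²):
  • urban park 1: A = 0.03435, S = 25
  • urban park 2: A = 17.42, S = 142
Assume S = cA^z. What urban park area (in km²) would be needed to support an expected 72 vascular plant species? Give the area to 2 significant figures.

1.5 km²

z = ln(142/25) / ln(17.42/0.03435) = 1.7370 / 6.2288 = 0.2789
c = 25 / 0.03435^0.2789 = 25 / 0.3906 = 64
A = (72/64)^(1/0.2789) ⇒ ln A = ln(1.125)/0.2789 = 0.4221
A = e^0.4221 ≈ 1.525 km²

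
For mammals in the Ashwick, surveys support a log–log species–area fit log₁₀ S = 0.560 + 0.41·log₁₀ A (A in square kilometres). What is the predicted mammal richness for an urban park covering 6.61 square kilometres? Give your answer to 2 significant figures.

S = 3.631 × 6.61^0.41 = 3.631 × 2.169 ≈ 7.876

7.9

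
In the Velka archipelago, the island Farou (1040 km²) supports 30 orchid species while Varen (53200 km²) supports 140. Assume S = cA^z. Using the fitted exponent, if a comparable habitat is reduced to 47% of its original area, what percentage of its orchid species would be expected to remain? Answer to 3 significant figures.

z = ln(140/30) / ln(53200/1040) = 1.5404 / 3.9348 = 0.3915
S_new/S_old = (A_new/A_old)^z = 0.47^0.3915 = exp(0.3915 × -0.7550) = 0.7441

74.4%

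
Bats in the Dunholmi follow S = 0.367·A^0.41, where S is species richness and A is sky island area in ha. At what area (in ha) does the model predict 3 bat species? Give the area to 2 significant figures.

170 ha

3 = 0.367 × A^0.41  ⇒  A^0.41 = 3/0.367 = 8.174
ln A = ln(8.174) / 0.41 = 2.1010 / 0.41 = 5.1244
A = e^5.1244 ≈ 168.1 ha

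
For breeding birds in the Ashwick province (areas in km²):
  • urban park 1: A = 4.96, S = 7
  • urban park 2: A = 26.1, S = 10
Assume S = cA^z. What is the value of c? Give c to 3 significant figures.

z = ln(S₂/S₁) / ln(A₂/A₁) = ln(10/7) / ln(26.1/4.96) = 0.3567 / 1.6605 = 0.2148
c = S₁ / A₁^z = 7 / 4.96^0.2148 = 7 / 1.411 = 4.963

4.96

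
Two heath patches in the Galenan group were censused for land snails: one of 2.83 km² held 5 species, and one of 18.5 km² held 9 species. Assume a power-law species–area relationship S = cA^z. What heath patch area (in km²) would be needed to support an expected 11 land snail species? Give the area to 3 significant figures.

35.1 km²

z = ln(9/5) / ln(18.5/2.83) = 0.5878 / 1.8775 = 0.3131
c = 5 / 2.83^0.3131 = 5 / 1.385 = 3.61
A = (11/3.61)^(1/0.3131) ⇒ ln A = ln(3.047)/0.3131 = 3.5587
A = e^3.5587 ≈ 35.12 km²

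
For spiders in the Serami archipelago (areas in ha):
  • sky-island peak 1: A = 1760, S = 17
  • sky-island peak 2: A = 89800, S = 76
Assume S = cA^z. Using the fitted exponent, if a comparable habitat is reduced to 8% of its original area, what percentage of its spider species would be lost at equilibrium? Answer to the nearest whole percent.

z = ln(76/17) / ln(89800/1760) = 1.4975 / 3.9323 = 0.3808
S_new/S_old = (A_new/A_old)^z = 0.08^0.3808 = exp(0.3808 × -2.5257) = 0.3822
Fraction lost = 1 − 0.3822 = 0.6178

62%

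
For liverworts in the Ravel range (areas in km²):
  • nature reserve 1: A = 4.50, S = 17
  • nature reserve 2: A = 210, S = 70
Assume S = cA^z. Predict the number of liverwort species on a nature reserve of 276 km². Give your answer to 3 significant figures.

z = ln(70/17) / ln(210/4.5) = 1.4153 / 3.8430 = 0.3683
c = 17 / 4.5^0.3683 = 17 / 1.74 = 9.77
S₃ = 9.77 × 276^0.3683 = 9.77 × 7.924 ≈ 77.41

77.4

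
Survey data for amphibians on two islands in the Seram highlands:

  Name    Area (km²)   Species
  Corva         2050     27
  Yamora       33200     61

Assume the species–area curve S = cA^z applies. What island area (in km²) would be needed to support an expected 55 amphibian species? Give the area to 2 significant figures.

23000 km²

z = ln(61/27) / ln(33200/2050) = 0.8150 / 2.7847 = 0.2927
c = 27 / 2050^0.2927 = 27 / 9.317 = 2.898
A = (55/2.898)^(1/0.2927) ⇒ ln A = ln(18.98)/0.2927 = 10.0565
A = e^10.0565 ≈ 23308 km²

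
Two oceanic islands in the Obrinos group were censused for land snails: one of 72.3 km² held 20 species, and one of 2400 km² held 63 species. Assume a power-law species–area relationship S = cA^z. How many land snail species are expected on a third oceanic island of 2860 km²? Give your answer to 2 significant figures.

67

z = ln(63/20) / ln(2400/72.3) = 1.1474 / 3.5024 = 0.3276
c = 20 / 72.3^0.3276 = 20 / 4.065 = 4.92
S₃ = 4.92 × 2860^0.3276 = 4.92 × 13.56 ≈ 66.73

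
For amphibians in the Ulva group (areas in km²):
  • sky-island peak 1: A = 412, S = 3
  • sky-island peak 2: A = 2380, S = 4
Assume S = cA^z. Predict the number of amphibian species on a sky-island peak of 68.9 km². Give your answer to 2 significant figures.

z = ln(4/3) / ln(2380/412) = 0.2877 / 1.7538 = 0.1640
c = 3 / 412^0.1640 = 3 / 2.685 = 1.117
S₃ = 1.117 × 68.9^0.1640 = 1.117 × 2.002 ≈ 2.237

2.2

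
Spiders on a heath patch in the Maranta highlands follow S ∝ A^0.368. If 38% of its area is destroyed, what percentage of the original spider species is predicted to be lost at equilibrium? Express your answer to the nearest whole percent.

S_new/S_old = (A_new/A_old)^z = 0.62^0.368
= exp(0.368 × ln 0.62) = exp(0.368 × -0.4780) = exp(-0.1759) ≈ 0.8387
Fraction lost = 1 − 0.8387 = 0.1613

16%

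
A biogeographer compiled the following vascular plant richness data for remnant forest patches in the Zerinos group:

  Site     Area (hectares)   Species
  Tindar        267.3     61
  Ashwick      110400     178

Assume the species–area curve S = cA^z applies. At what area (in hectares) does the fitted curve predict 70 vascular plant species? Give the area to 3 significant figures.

z = ln(178/61) / ln(110400/267.3) = 1.0709 / 6.0235 = 0.1778
c = 61 / 267.3^0.1778 = 61 / 2.701 = 22.59
A = (70/22.59)^(1/0.1778) ⇒ ln A = ln(3.099)/0.1778 = 6.3624
A = e^6.3624 ≈ 579.7 hectares

580 hectares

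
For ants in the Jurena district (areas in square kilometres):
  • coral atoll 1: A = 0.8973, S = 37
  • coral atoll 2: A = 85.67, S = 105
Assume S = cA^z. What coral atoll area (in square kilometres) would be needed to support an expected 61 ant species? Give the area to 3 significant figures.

7.98 square kilometres

z = ln(105/37) / ln(85.67/0.8973) = 1.0430 / 4.5589 = 0.2288
c = 37 / 0.8973^0.2288 = 37 / 0.9755 = 37.93
A = (61/37.93)^(1/0.2288) ⇒ ln A = ln(1.608)/0.2288 = 2.0768
A = e^2.0768 ≈ 7.979 square kilometres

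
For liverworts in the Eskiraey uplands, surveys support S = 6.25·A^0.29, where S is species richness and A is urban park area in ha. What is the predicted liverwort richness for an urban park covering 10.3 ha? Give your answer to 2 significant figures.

S = 6.25 × 10.3^0.29 = 6.25 × 1.967 ≈ 12.29

12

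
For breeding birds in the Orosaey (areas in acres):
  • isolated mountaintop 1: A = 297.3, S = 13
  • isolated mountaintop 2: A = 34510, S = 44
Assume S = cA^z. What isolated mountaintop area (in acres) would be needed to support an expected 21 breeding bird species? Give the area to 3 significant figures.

1930 acres

z = ln(44/13) / ln(34510/297.3) = 1.2192 / 4.7543 = 0.2565
c = 13 / 297.3^0.2565 = 13 / 4.308 = 3.018
A = (21/3.018)^(1/0.2565) ⇒ ln A = ln(6.959)/0.2565 = 7.5648
A = e^7.5648 ≈ 1929 acres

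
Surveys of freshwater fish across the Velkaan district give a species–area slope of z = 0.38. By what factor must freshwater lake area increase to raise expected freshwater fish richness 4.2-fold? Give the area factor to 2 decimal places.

(A₂/A₁)^0.38 = 4.2, so A₂/A₁ = 4.2^(1/0.38) = 4.2^2.632
ln(A₂/A₁) = ln 4.2 / 0.38 = 1.4351 / 0.38 = 3.7765
A₂/A₁ = e^3.7765 ≈ 43.66

43.66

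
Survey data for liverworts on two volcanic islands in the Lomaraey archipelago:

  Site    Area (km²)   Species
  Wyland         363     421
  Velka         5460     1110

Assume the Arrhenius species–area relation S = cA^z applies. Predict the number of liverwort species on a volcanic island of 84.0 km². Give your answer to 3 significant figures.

249

z = ln(1110/421) / ln(5460/363) = 0.9695 / 2.7108 = 0.3576
c = 421 / 363^0.3576 = 421 / 8.232 = 51.14
S₃ = 51.14 × 84^0.3576 = 51.14 × 4.877 ≈ 249.4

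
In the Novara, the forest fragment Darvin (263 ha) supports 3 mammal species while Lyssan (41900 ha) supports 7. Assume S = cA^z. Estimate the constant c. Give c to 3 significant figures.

1.18

z = ln(S₂/S₁) / ln(A₂/A₁) = ln(7/3) / ln(41900/263) = 0.8473 / 5.0709 = 0.1671
c = S₁ / A₁^z = 3 / 263^0.1671 = 3 / 2.537 = 1.182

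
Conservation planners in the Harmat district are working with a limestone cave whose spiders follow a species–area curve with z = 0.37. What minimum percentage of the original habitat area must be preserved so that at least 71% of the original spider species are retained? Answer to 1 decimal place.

39.6%

Need (A_new/A_old)^0.37 = 0.71, so A_new/A_old = 0.71^(1/0.37) = 0.71^2.703
ln(A_new/A_old) = ln 0.71 / 0.37 = -0.3425 / 0.37 = -0.9256
A_new/A_old = e^-0.9256 ≈ 0.3963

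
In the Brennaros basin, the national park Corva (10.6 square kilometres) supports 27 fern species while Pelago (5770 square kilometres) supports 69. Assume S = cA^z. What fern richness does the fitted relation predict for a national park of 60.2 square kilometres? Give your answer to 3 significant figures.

z = ln(69/27) / ln(5770/10.6) = 0.9383 / 6.2996 = 0.1489
c = 27 / 10.6^0.1489 = 27 / 1.421 = 19
S₃ = 19 × 60.2^0.1489 = 19 × 1.841 ≈ 34.97

35.0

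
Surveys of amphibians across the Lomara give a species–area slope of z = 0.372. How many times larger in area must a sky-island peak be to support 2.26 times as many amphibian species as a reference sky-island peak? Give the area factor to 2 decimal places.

8.95

(A₂/A₁)^0.372 = 2.26, so A₂/A₁ = 2.26^(1/0.372) = 2.26^2.688
ln(A₂/A₁) = ln 2.26 / 0.372 = 0.8154 / 0.372 = 2.1918
A₂/A₁ = e^2.1918 ≈ 8.952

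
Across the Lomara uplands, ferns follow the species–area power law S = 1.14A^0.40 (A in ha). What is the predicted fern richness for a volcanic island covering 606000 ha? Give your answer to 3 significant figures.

234

S = 1.14 × 606000^0.4
ln S = ln 1.14 + 0.4 × ln 606000 = 0.1310 + 0.4 × 13.3146 = 5.4569
S = e^5.4569 ≈ 234.4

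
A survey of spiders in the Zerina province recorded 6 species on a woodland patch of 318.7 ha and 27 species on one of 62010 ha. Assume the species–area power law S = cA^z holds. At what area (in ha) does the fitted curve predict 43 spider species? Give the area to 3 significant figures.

317000 ha

z = ln(27/6) / ln(62010/318.7) = 1.5041 / 5.2708 = 0.2854
c = 6 / 318.7^0.2854 = 6 / 5.18 = 1.158
A = (43/1.158)^(1/0.2854) ⇒ ln A = ln(37.13)/0.2854 = 12.6658
A = e^12.6658 ≈ 316742 ha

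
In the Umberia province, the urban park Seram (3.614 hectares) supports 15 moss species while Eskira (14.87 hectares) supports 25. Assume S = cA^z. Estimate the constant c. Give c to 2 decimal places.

z = ln(S₂/S₁) / ln(A₂/A₁) = ln(25/15) / ln(14.87/3.614) = 0.5108 / 1.4145 = 0.3611
c = S₁ / A₁^z = 15 / 3.614^0.3611 = 15 / 1.59 = 9.432

9.43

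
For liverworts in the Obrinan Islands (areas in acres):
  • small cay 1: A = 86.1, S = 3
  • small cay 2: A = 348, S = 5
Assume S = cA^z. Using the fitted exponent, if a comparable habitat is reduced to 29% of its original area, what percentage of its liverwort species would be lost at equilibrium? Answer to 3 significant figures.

z = ln(5/3) / ln(348/86.1) = 0.5108 / 1.3967 = 0.3657
S_new/S_old = (A_new/A_old)^z = 0.29^0.3657 = exp(0.3657 × -1.2379) = 0.6359
Fraction lost = 1 − 0.6359 = 0.3641

36.4%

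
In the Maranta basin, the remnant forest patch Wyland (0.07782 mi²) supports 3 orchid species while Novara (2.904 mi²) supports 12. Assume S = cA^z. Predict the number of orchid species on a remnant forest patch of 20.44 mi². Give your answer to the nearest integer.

25

z = ln(12/3) / ln(2.904/0.07782) = 1.3863 / 3.6194 = 0.3830
c = 3 / 0.07782^0.3830 = 3 / 0.3761 = 7.977
S₃ = 7.977 × 20.44^0.3830 = 7.977 × 3.176 ≈ 25.34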